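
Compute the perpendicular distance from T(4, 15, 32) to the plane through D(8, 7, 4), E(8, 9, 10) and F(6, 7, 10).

8/√19

DE = (0, 2, 6) and DF = (-2, 0, 6), so a normal is n = DE × DF = (12, -12, 4).
Then n·(4, 15, 32) - 28 = -32.
|n| = √(144 + 144 + 16) = 4√19, so the distance is |-32|/(4√19) = 8√19/19.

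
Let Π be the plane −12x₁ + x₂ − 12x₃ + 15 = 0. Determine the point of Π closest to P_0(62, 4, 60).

(2, 9, 0)

n = (−12, 1, −12), |n|² = 289, and n·P_0 − (-15) = -1445.
t = -1445/289 = -5, so the foot is P_0 − t·n = (62, 4, 60) − (-5)·(−12, 1, −12) = (2, 9, 0).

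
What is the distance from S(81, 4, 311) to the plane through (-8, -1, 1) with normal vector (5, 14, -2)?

7

The plane has equation n·(r − (-8, -1, 1)) = 0, i.e. n·r = -56.
Then n·(81, 4, 311) - (-56) = -105.
|n| = √(25 + 196 + 4) = 15, so the distance is |-105|/15 = 7.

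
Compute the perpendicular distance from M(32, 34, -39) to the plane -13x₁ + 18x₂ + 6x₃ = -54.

16/23

d = |(-13)·32 + 18·34 + 6·(-39) − (-54)| / √(169 + 324 + 36) = |16| / 23 = 16/23.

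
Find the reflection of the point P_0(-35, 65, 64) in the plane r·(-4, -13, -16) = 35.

With n = (-4, -13, -16), the signed offset is (n·P_0 − 35)/|n|² = -1764/441 = -4.
P_0' = P_0 − 2t·n = (-35, 65, 64) − (-8)·(-4, -13, -16) = (-67, -39, -64).

(-67, -39, -64)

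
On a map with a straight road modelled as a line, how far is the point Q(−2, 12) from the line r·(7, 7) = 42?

The normal to the line is n = (7, 7) with |n| = 7√2.
|n·Q − 42| = |70 − 42| = 28, so the distance is 28/(7√2) = 2√2.

2√2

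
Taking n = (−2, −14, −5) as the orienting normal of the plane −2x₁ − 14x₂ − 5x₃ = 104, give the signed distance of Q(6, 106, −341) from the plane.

7

n·Q − 104 = 105.
|n| = 15, so the signed distance is 105/15 = 7.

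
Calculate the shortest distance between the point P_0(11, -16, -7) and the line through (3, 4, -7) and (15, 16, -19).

4√26

A direction vector is d = (12, 12, -12).
AP = (8, -20, 0), and AP × d = (240, 96, 336).
|AP × d|² = 179712 and |d|² = 432, so the distance is √(179712/432) = √416 = 4√26.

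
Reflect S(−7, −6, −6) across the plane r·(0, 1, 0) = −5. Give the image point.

n = (0, 1, 0), |n|² = 1, n·S − (-5) = -1, so t = -1/1 = -1.
Foot F = S − (-1)·n = (−7, −5, −6); the reflection is 2F − S = (−7, −4, −6).

(-7, -4, -6)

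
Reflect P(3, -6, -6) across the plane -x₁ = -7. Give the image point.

n = (-1, 0, 0), |n|² = 1, n·P − (-7) = 4, so t = 4/1 = 4.
Foot F = P − 4·n = (7, -6, -6); the reflection is 2F − P = (11, -6, -6).

(11, -6, -6)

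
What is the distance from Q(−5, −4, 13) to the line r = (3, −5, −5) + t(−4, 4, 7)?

Direction vector d = (−4, 4, 7).
AP = (−8, 1, 18); AP·d = 162, |AP|² = 389, |d|² = 81.
distance² = |AP|² − (AP·d)²/|d|² = 389 − 26244/81 = 65, so the distance is √65.

√65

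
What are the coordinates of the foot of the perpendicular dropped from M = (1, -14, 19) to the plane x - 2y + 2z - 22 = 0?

The perpendicular from M has direction n = (1, -2, 2): r = (1, -14, 19) + μ(1, -2, 2).
Substitute into the plane: n·(M + μn) = 22 gives 67 + 9μ = 22, so μ = -5.
Foot = (1, -14, 19) + (-5)·(1, -2, 2) = (-4, -4, 9).

(-4, -4, 9)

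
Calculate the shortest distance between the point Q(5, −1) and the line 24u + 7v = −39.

The normal to the line is n = (24, 7) with |n| = 25.
|n·Q − (-39)| = |113 − (-39)| = 152, so the distance is 152/25.

152/25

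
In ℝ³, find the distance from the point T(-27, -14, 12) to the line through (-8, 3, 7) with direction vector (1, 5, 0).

√259

Direction vector d = (1, 5, 0).
AP = (-19, -17, 5); AP·d = -104, |AP|² = 675, |d|² = 26.
distance² = |AP|² − (AP·d)²/|d|² = 675 − 10816/26 = 259, so the distance is √259.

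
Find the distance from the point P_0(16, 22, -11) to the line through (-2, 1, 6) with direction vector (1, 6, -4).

Direction vector d = (1, 6, -4).
AP = (18, 21, -17), and AP × d = (18, 55, 87).
|AP × d|² = 10918 and |d|² = 53, so the distance is √(10918/53) = √206.

√206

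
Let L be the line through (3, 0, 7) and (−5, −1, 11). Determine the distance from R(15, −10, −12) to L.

√281

A direction vector is d = (−8, −1, 4).
AP = (12, −10, −19); AP·d = -162, |AP|² = 605, |d|² = 81.
distance² = |AP|² − (AP·d)²/|d|² = 605 − 26244/81 = 281, so the distance is √281.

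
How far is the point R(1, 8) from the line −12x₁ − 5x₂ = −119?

d = |(-12)·1 + (-5)·8 − (-119)| / √(144 + 25) = |67|/13 = 67/13.

67/13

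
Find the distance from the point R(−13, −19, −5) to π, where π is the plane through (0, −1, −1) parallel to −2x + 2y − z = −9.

2

Parallel planes share the normal n = (−2, 2, −1); since (0, −1, −1) lies on the plane, its equation is −2x + 2y − z = -1.
n = (−2, 2, −1); n·P − (-1) = -6; |n| = 3; distance = 6/3 = 2.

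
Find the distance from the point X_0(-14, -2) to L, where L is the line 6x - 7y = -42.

The normal to the line is n = (6, -7) with |n| = √85.
|n·X_0 − (-42)| = |-70 − (-42)| = 28, so the distance is 28/√85.

28√85/85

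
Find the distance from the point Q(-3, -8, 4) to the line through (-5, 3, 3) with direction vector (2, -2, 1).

3√5

Direction vector d = (2, -2, 1).
AP = (2, -11, 1); AP·d = 27, |AP|² = 126, |d|² = 9.
distance² = |AP|² − (AP·d)²/|d|² = 126 − 729/9 = 45, so the distance is 3√5.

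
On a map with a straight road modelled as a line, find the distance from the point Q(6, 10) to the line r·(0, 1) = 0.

The normal to the line is n = (0, 1) with |n| = 1.
|n·Q − 0| = |10 − 0| = 10, so the distance is 10/1 = 10.

10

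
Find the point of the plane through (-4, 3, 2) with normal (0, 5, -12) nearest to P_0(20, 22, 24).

The perpendicular from P_0 has direction n = (0, 5, -12): r = (20, 22, 24) + λ(0, 5, -12).
Substitute into the plane: n·(P_0 + λn) = -9 gives -178 + 169λ = -9, so λ = 1.
Foot = (20, 22, 24) + 1·(0, 5, -12) = (20, 27, 12).

(20, 27, 12)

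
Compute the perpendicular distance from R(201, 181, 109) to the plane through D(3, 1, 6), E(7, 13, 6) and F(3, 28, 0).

9

DE = (4, 12, 0) and DF = (0, 27, −6), so a normal is n = DE × DF = (−72, 24, 108).
n = (−72, 24, 108); n·P − 456 = 1188; |n| = 132; distance = 1188/132 = 9.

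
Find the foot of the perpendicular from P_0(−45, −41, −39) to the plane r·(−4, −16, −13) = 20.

The perpendicular from P_0 has direction n = (−4, −16, −13): r = (−45, −41, −39) + λ(−4, −16, −13).
Substitute into the plane: n·(P_0 + λn) = 20 gives 1343 + 441λ = 20, so λ = -3.
Foot = (−45, −41, −39) + (-3)·(−4, −16, −13) = (−33, 7, 0).

(-33, 7, 0)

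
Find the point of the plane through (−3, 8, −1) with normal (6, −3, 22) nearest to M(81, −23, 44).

(63, -14, -22)

n = (6, −3, 22), |n|² = 529, and n·M − (-64) = 1587.
t = 1587/529 = 3, so the foot is M − t·n = (81, −23, 44) − 3·(6, −3, 22) = (63, −14, −22).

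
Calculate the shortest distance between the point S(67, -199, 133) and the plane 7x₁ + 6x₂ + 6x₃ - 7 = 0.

d = |7·67 + 6·(-199) + 6·133 − 7| / √(49 + 36 + 36) = |66| / 11 = 6.

6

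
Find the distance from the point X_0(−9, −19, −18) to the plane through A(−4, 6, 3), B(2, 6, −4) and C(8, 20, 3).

1

AB = (6, 0, −7) and AC = (12, 14, 0), so a normal is n = AB × AC = (98, −84, 84).
Then n·(−9, −19, −18) − (−644) = −154.
|n| = √(9604 + 7056 + 7056) = 154, so the distance is |-154|/154 = 1.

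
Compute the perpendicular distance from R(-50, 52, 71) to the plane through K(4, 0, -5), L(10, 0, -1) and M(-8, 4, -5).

24/7

KL = (6, 0, 4) and KM = (-12, 4, 0), so a normal is n = KL × KM = (-16, -48, 24).
Then n·(-50, 52, 71) - (-184) = 192.
|n| = √(256 + 2304 + 576) = 56, so the distance is |192|/56 = 24/7.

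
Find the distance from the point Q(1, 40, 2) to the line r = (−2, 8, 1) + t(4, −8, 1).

√305

Direction vector d = (4, −8, 1).
AP = (3, 32, 1); AP·d = -243, |AP|² = 1034, |d|² = 81.
distance² = |AP|² − (AP·d)²/|d|² = 1034 − 59049/81 = 305, so the distance is √305.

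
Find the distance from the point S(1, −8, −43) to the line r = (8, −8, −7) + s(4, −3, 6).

3√41

Direction vector d = (4, −3, 6).
AP = (−7, 0, −36); AP·d = -244, |AP|² = 1345, |d|² = 61.
distance² = |AP|² − (AP·d)²/|d|² = 1345 − 59536/61 = 369, so the distance is 3√41.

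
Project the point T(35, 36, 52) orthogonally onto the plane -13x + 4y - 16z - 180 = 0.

n = (-13, 4, -16), |n|² = 441, and n·T − 180 = -1323.
t = -1323/441 = -3, so the foot is T − t·n = (35, 36, 52) − (-3)·(-13, 4, -16) = (-4, 48, 4).

(-4, 48, 4)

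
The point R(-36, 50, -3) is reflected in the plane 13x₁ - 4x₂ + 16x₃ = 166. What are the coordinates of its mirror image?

With n = (13, -4, 16), the signed offset is (n·R − 166)/|n|² = -882/441 = -2.
R' = R − 2t·n = (-36, 50, -3) − (-4)·(13, -4, 16) = (16, 34, 61).

(16, 34, 61)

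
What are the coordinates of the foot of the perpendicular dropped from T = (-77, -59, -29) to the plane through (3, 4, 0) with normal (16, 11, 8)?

(3, -4, 11)

The perpendicular from T has direction n = (16, 11, 8): r = (-77, -59, -29) + t(16, 11, 8).
Substitute into the plane: n·(T + tn) = 92 gives -2113 + 441t = 92, so t = 5.
Foot = (-77, -59, -29) + 5·(16, 11, 8) = (3, -4, 11).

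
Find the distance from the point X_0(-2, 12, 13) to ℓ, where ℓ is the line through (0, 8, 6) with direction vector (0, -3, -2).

Direction vector d = (0, -3, -2).
AP = (-2, 4, 7); AP·d = -26, |AP|² = 69, |d|² = 13.
distance² = |AP|² − (AP·d)²/|d|² = 69 − 676/13 = 17, so the distance is √17.

√17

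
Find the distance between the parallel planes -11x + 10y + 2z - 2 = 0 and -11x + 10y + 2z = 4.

2/15

Both planes have normal n = (-11, 10, 2), |n| = 15. Any point on the first plane is at distance |4 − 2|/|n| = 2/15 from the second.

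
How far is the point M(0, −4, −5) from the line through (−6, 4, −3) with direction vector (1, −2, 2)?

Direction vector d = (1, −2, 2).
AP = (6, −8, −2); AP·d = 18, |AP|² = 104, |d|² = 9.
distance² = |AP|² − (AP·d)²/|d|² = 104 − 324/9 = 68, so the distance is 2√17.

2√17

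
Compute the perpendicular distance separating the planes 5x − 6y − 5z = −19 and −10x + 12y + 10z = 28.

Divide the second equation by -2 to match normals: 5x − 6y − 5z = -14.
Both planes have normal n = (5, −6, −5), |n| = √86. Any point on the first plane is at distance |(-14) − (-19)|/|n| = 5/√86 = 5√86/86 from the second.

5√86/86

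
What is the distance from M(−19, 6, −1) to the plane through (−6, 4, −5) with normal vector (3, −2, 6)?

19/7

The plane has equation n·(r − (−6, 4, −5)) = 0, i.e. n·r = -56.
n = (3, −2, 6); n·P − (-56) = -19; |n| = 7; distance = 19/7.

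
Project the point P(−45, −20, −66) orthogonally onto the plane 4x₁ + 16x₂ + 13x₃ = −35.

The perpendicular from P has direction n = (4, 16, 13): r = (−45, −20, −66) + t(4, 16, 13).
Substitute into the plane: n·(P + tn) = -35 gives -1358 + 441t = -35, so t = 3.
Foot = (−45, −20, −66) + 3·(4, 16, 13) = (−33, 28, −27).

(-33, 28, -27)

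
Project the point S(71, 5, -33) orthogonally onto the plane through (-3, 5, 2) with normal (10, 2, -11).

(21, -5, 22)

n = (10, 2, -11), |n|² = 225, and n·S − (-42) = 1125.
t = 1125/225 = 5, so the foot is S − t·n = (71, 5, -33) − 5·(10, 2, -11) = (21, -5, 22).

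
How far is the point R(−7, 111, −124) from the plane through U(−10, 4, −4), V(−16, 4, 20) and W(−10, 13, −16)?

8

UV = (−6, 0, 24) and UW = (0, 9, −12), so a normal is n = UV × UW = (−216, −72, −54).
n = (−216, −72, −54); n·P − 2088 = -1872; |n| = 234; distance = 1872/234 = 8.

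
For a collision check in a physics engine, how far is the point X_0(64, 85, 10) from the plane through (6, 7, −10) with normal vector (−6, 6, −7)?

The plane has equation n·(r − (6, 7, −10)) = 0, i.e. n·r = 76.
Then n·(64, 85, 10) − 76 = −20.
|n| = √(36 + 36 + 49) = 11, so the distance is |-20|/11 = 20/11.

20/11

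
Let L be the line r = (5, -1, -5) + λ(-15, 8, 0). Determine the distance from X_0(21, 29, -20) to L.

Direction vector d = (-15, 8, 0).
AP = (16, 30, -15), and AP × d = (120, 225, 578).
|AP × d|² = 399109 and |d|² = 289, so the distance is √(399109/289) = √1381.

√1381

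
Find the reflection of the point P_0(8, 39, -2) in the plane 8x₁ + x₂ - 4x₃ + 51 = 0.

With n = (8, 1, -4), the signed offset is (n·P_0 − (-51))/|n|² = 162/81 = 2.
P_0' = P_0 − 2t·n = (8, 39, -2) − 4·(8, 1, -4) = (-24, 35, 14).

(-24, 35, 14)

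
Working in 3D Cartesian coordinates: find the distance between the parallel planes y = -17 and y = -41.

24

Both planes have normal n = (0, 1, 0), |n| = 1. Any point on the first plane is at distance |(-41) − (-17)|/|n| = 24/1 = 24 from the second.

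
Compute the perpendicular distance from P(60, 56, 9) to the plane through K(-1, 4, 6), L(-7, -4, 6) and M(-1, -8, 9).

KL = (-6, -8, 0) and KM = (0, -12, 3), so a normal is n = KL × KM = (-24, 18, 72).
Then n·(60, 56, 9) - 528 = -312.
|n| = √(576 + 324 + 5184) = 78, so the distance is |-312|/78 = 4.

4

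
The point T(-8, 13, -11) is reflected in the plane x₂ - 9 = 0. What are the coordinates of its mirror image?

With n = (0, 1, 0), the signed offset is (n·T − 9)/|n|² = 4/1 = 4.
T' = T − 2t·n = (-8, 13, -11) − 8·(0, 1, 0) = (-8, 5, -11).

(-8, 5, -11)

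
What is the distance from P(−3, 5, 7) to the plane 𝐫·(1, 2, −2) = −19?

Normal vector n = (1, 2, −2), and n·(−3, 5, 7) − (−19) = 12.
|n| = √(1 + 4 + 4) = 3, so the distance is |12|/3 = 4.

4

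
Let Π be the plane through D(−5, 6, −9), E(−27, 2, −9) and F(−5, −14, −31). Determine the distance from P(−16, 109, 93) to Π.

9

DE = (−22, −4, 0) and DF = (0, −20, −22), so a normal is n = DE × DF = (88, −484, 440).
Then n·(−16, 109, 93) − (−7304) = −5940.
|n| = √(7744 + 234256 + 193600) = 660, so the distance is |-5940|/660 = 9.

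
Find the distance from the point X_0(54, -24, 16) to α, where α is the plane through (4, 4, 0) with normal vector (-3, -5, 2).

The plane has equation n·(r − (4, 4, 0)) = 0, i.e. n·r = -32.
Then n·(54, -24, 16) - (-32) = 22.
|n| = √(9 + 25 + 4) = √38, so the distance is |22|/√38 = 22/√38.

11√38/19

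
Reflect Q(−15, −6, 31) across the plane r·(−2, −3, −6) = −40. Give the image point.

(-23, -18, 7)

n = (−2, −3, −6), |n|² = 49, n·Q − (-40) = -98, so t = -98/49 = -2.
Foot F = Q − (-2)·n = (−19, −12, 19); the reflection is 2F − Q = (−23, −18, 7).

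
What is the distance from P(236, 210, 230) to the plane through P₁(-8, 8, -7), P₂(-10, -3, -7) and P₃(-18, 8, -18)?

P₁P₂ = (-2, -11, 0) and P₁P₃ = (-10, 0, -11), so a normal is n = P₁P₂ × P₁P₃ = (121, -22, -110).
Then n·(236, 210, 230) - (-374) = -990.
|n| = √(14641 + 484 + 12100) = 165, so the distance is |-990|/165 = 6.

6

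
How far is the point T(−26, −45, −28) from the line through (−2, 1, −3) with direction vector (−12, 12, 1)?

Direction vector d = (−12, 12, 1).
AP = (−24, −46, −25); AP·d = -289, |AP|² = 3317, |d|² = 289.
distance² = |AP|² − (AP·d)²/|d|² = 3317 − 83521/289 = 3028, so the distance is 2√757.

2√757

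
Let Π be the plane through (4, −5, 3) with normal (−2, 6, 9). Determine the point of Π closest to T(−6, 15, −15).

n = (−2, 6, 9), |n|² = 121, and n·T − (-11) = -22.
t = -22/121 = -2/11, so the foot is T − t·n = (−6, 15, −15) − (-2/11)·(−2, 6, 9) = (−70/11, 177/11, −147/11).

(-70/11, 177/11, -147/11)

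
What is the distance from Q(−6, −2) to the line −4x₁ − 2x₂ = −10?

19/√5

The normal to the line is n = (−4, −2) with |n| = 2√5.
|n·Q − (-10)| = |28 − (-10)| = 38, so the distance is 38/(2√5) = 19/√5.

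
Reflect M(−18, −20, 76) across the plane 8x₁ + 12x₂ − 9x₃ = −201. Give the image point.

(30, 52, 22)

n = (8, 12, −9), |n|² = 289, n·M − (-201) = -867, so t = -867/289 = -3.
Foot F = M − (-3)·n = (6, 16, 49); the reflection is 2F − M = (30, 52, 22).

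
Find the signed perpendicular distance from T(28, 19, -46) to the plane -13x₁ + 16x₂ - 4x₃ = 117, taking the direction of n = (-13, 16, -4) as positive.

n·T − 117 = 7.
|n| = 21, so the signed distance is 7/21 = 1/3.

1/3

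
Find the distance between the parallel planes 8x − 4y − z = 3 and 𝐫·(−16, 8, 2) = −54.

8/3

Divide the second equation by -2 to match normals: 8x − 4y − z = 27.
With common normal n = (8, −4, −1) (|n| = 9), the distance is |3 − 27|/|n| = 24/9 = 8/3.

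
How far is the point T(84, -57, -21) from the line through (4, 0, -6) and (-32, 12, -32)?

√5113

A direction vector is d = (-36, 12, -26).
AP = (80, -57, -15); AP·d = -3174, |AP|² = 9874, |d|² = 2116.
distance² = |AP|² − (AP·d)²/|d|² = 9874 − 10074276/2116 = 5113, so the distance is √5113.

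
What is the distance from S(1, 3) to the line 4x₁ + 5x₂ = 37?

18√41/41

The normal to the line is n = (4, 5) with |n| = √41.
|n·S − 37| = |19 − 37| = 18, so the distance is 18/√41 = 18√41/41.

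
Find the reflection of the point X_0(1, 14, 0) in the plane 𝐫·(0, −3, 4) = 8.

With n = (0, −3, 4), the signed offset is (n·X_0 − 8)/|n|² = -50/25 = -2.
X_0' = X_0 − 2t·n = (1, 14, 0) − (-4)·(0, −3, 4) = (1, 2, 16).

(1, 2, 16)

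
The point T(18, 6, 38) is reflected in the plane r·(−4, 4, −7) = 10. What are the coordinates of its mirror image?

With n = (−4, 4, −7), the signed offset is (n·T − 10)/|n|² = -324/81 = -4.
T' = T − 2t·n = (18, 6, 38) − (-8)·(−4, 4, −7) = (−14, 38, −18).

(-14, 38, -18)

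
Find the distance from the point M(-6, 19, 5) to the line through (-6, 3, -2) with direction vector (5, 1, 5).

√254

Direction vector d = (5, 1, 5).
AP = (0, 16, 7), and AP × d = (73, 35, -80).
|AP × d|² = 12954 and |d|² = 51, so the distance is √(12954/51) = √254.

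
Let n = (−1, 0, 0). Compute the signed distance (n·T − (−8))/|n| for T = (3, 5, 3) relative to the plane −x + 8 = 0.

5

n·T − (-8) = 5.
|n| = 1, so the signed distance is 5/1 = 5.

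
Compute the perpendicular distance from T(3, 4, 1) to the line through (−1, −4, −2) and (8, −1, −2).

7

A direction vector is d = (9, 3, 0).
AP = (4, 8, 3); AP·d = 60, |AP|² = 89, |d|² = 90.
distance² = |AP|² − (AP·d)²/|d|² = 89 − 3600/90 = 49, so the distance is 7.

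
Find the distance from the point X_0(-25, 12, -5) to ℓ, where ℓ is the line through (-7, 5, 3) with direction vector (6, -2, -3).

Direction vector d = (6, -2, -3).
AP = (-18, 7, -8), and AP × d = (-37, -102, -6).
|AP × d|² = 11809 and |d|² = 49, so the distance is √(11809/49) = √241.

√241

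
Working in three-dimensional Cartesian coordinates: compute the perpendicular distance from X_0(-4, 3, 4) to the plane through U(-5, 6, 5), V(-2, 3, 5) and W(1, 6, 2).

UV = (3, -3, 0) and UW = (6, 0, -3), so a normal is n = UV × UW = (9, 9, 18).
n = (9, 9, 18); n·P − 99 = -36; |n| = 9√6; distance = 36/(9√6) = 4/√6.

2√6/3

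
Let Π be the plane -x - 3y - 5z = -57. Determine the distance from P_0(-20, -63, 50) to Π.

16/√35

Normal vector n = (-1, -3, -5), and n·(-20, -63, 50) - (-57) = 16.
|n| = √(1 + 9 + 25) = √35, so the distance is |16|/√35 = 16√35/35.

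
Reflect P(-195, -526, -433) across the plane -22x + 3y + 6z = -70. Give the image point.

(-4133/23, -12146/23, -10055/23)

n = (-22, 3, 6), |n|² = 529, n·P − (-70) = 184, so t = 184/529 = 8/23.
Foot F = P − (8/23)·n = (-4309/23, -12122/23, -10007/23); the reflection is 2F − P = (-4133/23, -12146/23, -10055/23).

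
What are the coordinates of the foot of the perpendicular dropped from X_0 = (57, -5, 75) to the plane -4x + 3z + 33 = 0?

The perpendicular from X_0 has direction n = (-4, 0, 3): r = (57, -5, 75) + λ(-4, 0, 3).
Substitute into the plane: n·(X_0 + λn) = -33 gives -3 + 25λ = -33, so λ = -6/5.
Foot = (57, -5, 75) + (-6/5)·(-4, 0, 3) = (309/5, -5, 357/5).

(309/5, -5, 357/5)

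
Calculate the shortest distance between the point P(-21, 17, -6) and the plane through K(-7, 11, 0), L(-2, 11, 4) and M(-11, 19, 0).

KL = (5, 0, 4) and KM = (-4, 8, 0), so a normal is n = KL × KM = (-32, -16, 40).
Then n·(-21, 17, -6) - 48 = 112.
|n| = √(1024 + 256 + 1600) = 24√5, so the distance is |112|/(24√5) = 14√5/15.

14√5/15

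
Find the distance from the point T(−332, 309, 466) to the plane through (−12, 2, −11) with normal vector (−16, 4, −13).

7

The plane has equation n·(r − (−12, 2, −11)) = 0, i.e. n·r = 343.
n = (−16, 4, −13); n·P − 343 = 147; |n| = 21; distance = 147/21 = 7.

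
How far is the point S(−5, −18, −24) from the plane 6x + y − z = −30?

Normal vector n = (6, 1, −1), and n·(−5, −18, −24) − (−30) = 6.
|n| = √(36 + 1 + 1) = √38, so the distance is |6|/√38 = 3√38/19.

3√38/19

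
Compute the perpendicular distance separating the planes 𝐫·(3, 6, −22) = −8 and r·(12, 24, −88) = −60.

7/23

Divide the second equation by 4 to match normals: 3x + 6y − 22z = -15.
Both planes have normal n = (3, 6, −22), |n| = 23. Any point on the first plane is at distance |(-15) − (-8)|/|n| = 7/23 from the second.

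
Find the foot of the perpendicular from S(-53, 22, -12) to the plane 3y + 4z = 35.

n = (0, 3, 4), |n|² = 25, and n·S − 35 = -17.
t = -17/25, so the foot is S − t·n = (-53, 22, -12) − (-17/25)·(0, 3, 4) = (-53, 601/25, -232/25).

(-53, 601/25, -232/25)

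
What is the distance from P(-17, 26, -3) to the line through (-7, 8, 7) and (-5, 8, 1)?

A direction vector is d = (2, 0, -6).
AP = (-10, 18, -10), and AP × d = (-108, -80, -36).
|AP × d|² = 19360 and |d|² = 40, so the distance is √(19360/40) = √484 = 22.

22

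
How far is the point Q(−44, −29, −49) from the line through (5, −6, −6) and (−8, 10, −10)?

3√482

A direction vector is d = (−13, 16, −4).
AP = (−49, −23, −43); AP·d = 441, |AP|² = 4779, |d|² = 441.
distance² = |AP|² − (AP·d)²/|d|² = 4779 − 194481/441 = 4338, so the distance is 3√482.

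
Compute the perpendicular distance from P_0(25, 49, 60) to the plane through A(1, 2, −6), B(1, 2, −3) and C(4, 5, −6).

23√2/2

AB = (0, 0, 3) and AC = (3, 3, 0), so a normal is n = AB × AC = (−9, 9, 0).
d = |(-9)·25 + 9·49 − 9| / √(81 + 81 + 0) = |207| / (9√2) = 23/√2.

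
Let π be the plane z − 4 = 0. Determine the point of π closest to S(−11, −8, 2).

(-11, -8, 4)

n = (0, 0, 1), |n|² = 1, and n·S − 4 = -2.
t = -2/1 = -2, so the foot is S − t·n = (−11, −8, 2) − (-2)·(0, 0, 1) = (−11, −8, 4).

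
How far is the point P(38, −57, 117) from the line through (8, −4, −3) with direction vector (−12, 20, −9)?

3√901

Direction vector d = (−12, 20, −9).
AP = (30, −53, 120); AP·d = -2500, |AP|² = 18109, |d|² = 625.
distance² = |AP|² − (AP·d)²/|d|² = 18109 − 6250000/625 = 8109, so the distance is 3√901.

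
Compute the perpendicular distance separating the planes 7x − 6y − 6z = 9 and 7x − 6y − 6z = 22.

With common normal n = (7, −6, −6) (|n| = 11), the distance is |9 − 22|/|n| = 13/11.

13/11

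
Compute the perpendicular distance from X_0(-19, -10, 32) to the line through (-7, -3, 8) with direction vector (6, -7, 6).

Direction vector d = (6, -7, 6).
AP = (-12, -7, 24), and AP × d = (126, 216, 126).
|AP × d|² = 78408 and |d|² = 121, so the distance is √(78408/121) = √648 = 18√2.

18√2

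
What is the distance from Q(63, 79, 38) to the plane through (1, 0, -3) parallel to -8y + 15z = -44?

Parallel planes share the normal n = (0, -8, 15); since (1, 0, -3) lies on the plane, its equation is -8y + 15z = -45.
Then n·(63, 79, 38) - (-45) = -17.
|n| = √(0 + 64 + 225) = 17, so the distance is |-17|/17 = 1.

1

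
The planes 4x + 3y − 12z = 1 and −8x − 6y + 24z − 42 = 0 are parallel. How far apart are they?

22/13

Divide the second equation by -2 to match normals: 4x + 3y − 12z = -21.
Both planes have normal n = (4, 3, −12), |n| = 13. Any point on the first plane is at distance |(-21) − 1|/|n| = 22/13 from the second.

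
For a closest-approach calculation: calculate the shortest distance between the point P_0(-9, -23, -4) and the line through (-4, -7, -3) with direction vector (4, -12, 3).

√113

Direction vector d = (4, -12, 3).
AP = (-5, -16, -1); AP·d = 169, |AP|² = 282, |d|² = 169.
distance² = |AP|² − (AP·d)²/|d|² = 282 − 28561/169 = 113, so the distance is √113.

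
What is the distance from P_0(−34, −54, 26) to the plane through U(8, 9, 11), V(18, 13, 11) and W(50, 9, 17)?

7/5

UV = (10, 4, 0) and UW = (42, 0, 6), so a normal is n = UV × UW = (24, −60, −168).
d = |24·(-34) + (-60)·(-54) + (-168)·26 − (-2196)| / √(576 + 3600 + 28224) = |252| / 180 = 7/5.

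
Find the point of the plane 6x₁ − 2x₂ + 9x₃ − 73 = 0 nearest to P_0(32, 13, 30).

(14, 19, 3)

n = (6, −2, 9), |n|² = 121, and n·P_0 − 73 = 363.
t = 363/121 = 3, so the foot is P_0 − t·n = (32, 13, 30) − 3·(6, −2, 9) = (14, 19, 3).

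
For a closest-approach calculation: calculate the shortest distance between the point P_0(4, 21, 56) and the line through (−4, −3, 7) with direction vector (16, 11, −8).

Direction vector d = (16, 11, −8).
AP = (8, 24, 49), and AP × d = (−731, 848, −296).
|AP × d|² = 1341081 and |d|² = 441, so the distance is √(1341081/441) = √3041.

√3041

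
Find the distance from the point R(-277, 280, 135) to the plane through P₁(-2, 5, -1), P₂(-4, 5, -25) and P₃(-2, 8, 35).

8

P₁P₂ = (-2, 0, -24) and P₁P₃ = (0, 3, 36), so a normal is n = P₁P₂ × P₁P₃ = (72, 72, -6).
n = (72, 72, -6); n·P − 222 = -816; |n| = 102; distance = 816/102 = 8.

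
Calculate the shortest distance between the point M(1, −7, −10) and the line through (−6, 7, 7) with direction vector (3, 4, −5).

Direction vector d = (3, 4, −5).
AP = (7, −14, −17); AP·d = 50, |AP|² = 534, |d|² = 50.
distance² = |AP|² − (AP·d)²/|d|² = 534 − 2500/50 = 484, so the distance is 22.

22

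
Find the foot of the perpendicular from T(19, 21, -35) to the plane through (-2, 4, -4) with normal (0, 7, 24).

The perpendicular from T has direction n = (0, 7, 24): r = (19, 21, -35) + t(0, 7, 24).
Substitute into the plane: n·(T + tn) = -68 gives -693 + 625t = -68, so t = 1.
Foot = (19, 21, -35) + 1·(0, 7, 24) = (19, 28, -11).

(19, 28, -11)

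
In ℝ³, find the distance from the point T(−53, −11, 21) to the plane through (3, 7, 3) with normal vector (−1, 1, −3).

16√11/11

The plane has equation n·(r − (3, 7, 3)) = 0, i.e. n·r = -5.
d = |(-1)·(-53) + 1·(-11) + (-3)·21 − (-5)| / √(1 + 1 + 9) = |-16| / √11 = 16/√11.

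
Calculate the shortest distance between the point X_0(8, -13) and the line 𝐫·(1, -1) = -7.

d = |1·8 + (-1)·(-13) − (-7)| / √(1 + 1) = |28|/√2 = 14√2.

14√2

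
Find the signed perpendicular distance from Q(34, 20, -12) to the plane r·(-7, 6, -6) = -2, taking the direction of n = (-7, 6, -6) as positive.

-4

n·Q − (-2) = -44.
|n| = 11, so the signed distance is -44/11 = -4.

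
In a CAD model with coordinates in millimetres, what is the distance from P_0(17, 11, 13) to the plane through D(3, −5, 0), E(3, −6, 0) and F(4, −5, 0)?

13

DE = (0, −1, 0) and DF = (1, 0, 0), so a normal is n = DE × DF = (0, 0, 1).
d = |1·13 − 0| / √(0 + 0 + 1) = |13| / 1 = 13.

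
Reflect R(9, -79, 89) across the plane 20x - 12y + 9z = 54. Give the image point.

n = (20, -12, 9), |n|² = 625, n·R − 54 = 1875, so t = 1875/625 = 3.
Foot F = R − 3·n = (-51, -43, 62); the reflection is 2F − R = (-111, -7, 35).

(-111, -7, 35)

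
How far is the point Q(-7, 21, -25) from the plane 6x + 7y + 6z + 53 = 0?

n = (6, 7, 6); n·P − (-53) = 8; |n| = 11; distance = 8/11.

8/11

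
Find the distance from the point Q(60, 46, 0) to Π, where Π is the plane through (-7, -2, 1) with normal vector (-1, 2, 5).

The plane has equation n·(r − (-7, -2, 1)) = 0, i.e. n·r = 8.
n = (-1, 2, 5); n·P − 8 = 24; |n| = √30; distance = 24/√30.

4√30/5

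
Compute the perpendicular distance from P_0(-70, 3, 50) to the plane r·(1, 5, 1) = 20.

d = |1·(-70) + 5·3 + 1·50 − 20| / √(1 + 25 + 1) = |-25| / (3√3) = 25√3/9.

25/(3√3)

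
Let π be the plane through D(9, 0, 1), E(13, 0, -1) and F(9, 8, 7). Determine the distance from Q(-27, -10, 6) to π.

22/√29

DE = (4, 0, -2) and DF = (0, 8, 6), so a normal is n = DE × DF = (16, -24, 32).
Then n·(-27, -10, 6) - 176 = -176.
|n| = √(256 + 576 + 1024) = 8√29, so the distance is |-176|/(8√29) = 22√29/29.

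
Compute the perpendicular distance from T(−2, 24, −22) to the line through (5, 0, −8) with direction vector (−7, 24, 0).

14

Direction vector d = (−7, 24, 0).
AP = (−7, 24, −14), and AP × d = (336, 98, 0).
|AP × d|² = 122500 and |d|² = 625, so the distance is √(122500/625) = √196 = 14.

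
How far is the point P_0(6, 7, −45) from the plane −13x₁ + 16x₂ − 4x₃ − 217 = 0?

Normal vector n = (−13, 16, −4), and n·(6, 7, −45) − 217 = −3.
|n| = √(169 + 256 + 16) = 21, so the distance is |-3|/21 = 1/7.

1/7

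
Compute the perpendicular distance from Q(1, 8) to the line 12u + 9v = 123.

d = |12·1 + 9·8 − 123| / √(144 + 81) = |-39|/15 = 13/5.

13/5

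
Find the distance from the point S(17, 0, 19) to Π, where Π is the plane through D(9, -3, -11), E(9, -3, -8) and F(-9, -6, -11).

DE = (0, 0, 3) and DF = (-18, -3, 0), so a normal is n = DE × DF = (9, -54, 0).
n = (9, -54, 0); n·P − 243 = -90; |n| = 9√37; distance = 90/(9√37) = 10/√37.

10/√37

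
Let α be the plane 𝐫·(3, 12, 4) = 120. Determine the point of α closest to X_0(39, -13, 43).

(504/13, -181/13, 555/13)

n = (3, 12, 4), |n|² = 169, and n·X_0 − 120 = 13.
t = 13/169 = 1/13, so the foot is X_0 − t·n = (39, -13, 43) − (1/13)·(3, 12, 4) = (504/13, -181/13, 555/13).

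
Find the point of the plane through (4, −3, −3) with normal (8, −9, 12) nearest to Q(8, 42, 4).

n = (8, −9, 12), |n|² = 289, and n·Q − 23 = -289.
t = -289/289 = -1, so the foot is Q − t·n = (8, 42, 4) − (-1)·(8, −9, 12) = (16, 33, 16).

(16, 33, 16)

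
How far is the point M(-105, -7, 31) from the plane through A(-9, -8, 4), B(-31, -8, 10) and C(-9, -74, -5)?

AB = (-22, 0, 6) and AC = (0, -66, -9), so a normal is n = AB × AC = (396, -198, 1452).
d = |396·(-105) + (-198)·(-7) + 1452·31 − 3828| / √(156816 + 39204 + 2108304) = |990| / 1518 = 15/23.

15/23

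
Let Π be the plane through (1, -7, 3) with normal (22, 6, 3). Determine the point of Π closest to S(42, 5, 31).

(-2, -7, 25)

The perpendicular from S has direction n = (22, 6, 3): r = (42, 5, 31) + μ(22, 6, 3).
Substitute into the plane: n·(S + μn) = -11 gives 1047 + 529μ = -11, so μ = -2.
Foot = (42, 5, 31) + (-2)·(22, 6, 3) = (-2, -7, 25).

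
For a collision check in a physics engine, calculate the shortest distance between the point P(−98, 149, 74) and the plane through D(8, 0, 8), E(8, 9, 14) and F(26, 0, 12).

DE = (0, 9, 6) and DF = (18, 0, 4), so a normal is n = DE × DF = (36, 108, −162).
Then n·(−98, 149, 74) − (−1008) = 1584.
|n| = √(1296 + 11664 + 26244) = 198, so the distance is |1584|/198 = 8.

8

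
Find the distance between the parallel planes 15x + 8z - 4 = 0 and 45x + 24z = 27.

5/17

Divide the second equation by 3 to match normals: 15x + 8z = 9.
Both planes have normal n = (15, 0, 8), |n| = 17. Any point on the first plane is at distance |9 − 4|/|n| = 5/17 from the second.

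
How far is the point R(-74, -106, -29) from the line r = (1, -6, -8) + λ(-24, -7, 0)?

Direction vector d = (-24, -7, 0).
AP = (-75, -100, -21), and AP × d = (-147, 504, -1875).
|AP × d|² = 3791250 and |d|² = 625, so the distance is √(3791250/625) = √6066 = 3√674.

3√674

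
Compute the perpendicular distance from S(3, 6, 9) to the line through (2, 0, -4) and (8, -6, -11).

√85

A direction vector is d = (6, -6, -7).
AP = (1, 6, 13); AP·d = -121, |AP|² = 206, |d|² = 121.
distance² = |AP|² − (AP·d)²/|d|² = 206 − 14641/121 = 85, so the distance is √85.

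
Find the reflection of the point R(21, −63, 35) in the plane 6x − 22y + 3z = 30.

n = (6, −22, 3), |n|² = 529, n·R − 30 = 1587, so t = 1587/529 = 3.
Foot F = R − 3·n = (3, 3, 26); the reflection is 2F − R = (−15, 69, 17).

(-15, 69, 17)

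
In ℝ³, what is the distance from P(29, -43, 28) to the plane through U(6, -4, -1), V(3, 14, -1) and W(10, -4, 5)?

17√53/53

UV = (-3, 18, 0) and UW = (4, 0, 6), so a normal is n = UV × UW = (108, 18, -72).
Then n·(29, -43, 28) - 648 = -306.
|n| = √(11664 + 324 + 5184) = 18√53, so the distance is |-306|/(18√53) = 17√53/53.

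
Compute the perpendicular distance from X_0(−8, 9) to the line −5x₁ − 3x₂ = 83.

35√34/17

d = |(-5)·(-8) + (-3)·9 − 83| / √(25 + 9) = |-70|/√34 = 70/√34.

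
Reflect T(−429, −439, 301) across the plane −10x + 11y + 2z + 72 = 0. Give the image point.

With n = (−10, 11, 2), the signed offset is (n·T − (-72))/|n|² = 135/225 = 3/5.
T' = T − 2t·n = (−429, −439, 301) − (6/5)·(−10, 11, 2) = (−417, −2261/5, 1493/5).

(-417, -2261/5, 1493/5)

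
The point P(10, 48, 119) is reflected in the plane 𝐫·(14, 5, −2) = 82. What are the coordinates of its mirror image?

(38/15, 136/3, 1801/15)

With n = (14, 5, −2), the signed offset is (n·P − 82)/|n|² = 60/225 = 4/15.
P' = P − 2t·n = (10, 48, 119) − (8/15)·(14, 5, −2) = (38/15, 136/3, 1801/15).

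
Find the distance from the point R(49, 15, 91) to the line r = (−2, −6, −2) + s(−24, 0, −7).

3√674

Direction vector d = (−24, 0, −7).
AP = (51, 21, 93); AP·d = -1875, |AP|² = 11691, |d|² = 625.
distance² = |AP|² − (AP·d)²/|d|² = 11691 − 3515625/625 = 6066, so the distance is 3√674.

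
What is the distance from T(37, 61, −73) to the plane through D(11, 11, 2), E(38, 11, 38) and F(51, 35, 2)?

13/25

DE = (27, 0, 36) and DF = (40, 24, 0), so a normal is n = DE × DF = (−864, 1440, 648).
n = (−864, 1440, 648); n·P − 7632 = 936; |n| = 1800; distance = 936/1800 = 13/25.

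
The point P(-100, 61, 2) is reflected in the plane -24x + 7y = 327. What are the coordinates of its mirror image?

(92, 5, 2)

With n = (-24, 7, 0), the signed offset is (n·P − 327)/|n|² = 2500/625 = 4.
P' = P − 2t·n = (-100, 61, 2) − 8·(-24, 7, 0) = (92, 5, 2).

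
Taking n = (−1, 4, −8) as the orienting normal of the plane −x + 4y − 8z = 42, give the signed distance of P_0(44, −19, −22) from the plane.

14/9

n·P_0 − 42 = 14.
|n| = 9, so the signed distance is 14/9.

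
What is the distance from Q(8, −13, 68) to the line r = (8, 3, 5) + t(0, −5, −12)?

Direction vector d = (0, −5, −12).
AP = (0, −16, 63); AP·d = -676, |AP|² = 4225, |d|² = 169.
distance² = |AP|² − (AP·d)²/|d|² = 4225 − 456976/169 = 1521, so the distance is 39.

39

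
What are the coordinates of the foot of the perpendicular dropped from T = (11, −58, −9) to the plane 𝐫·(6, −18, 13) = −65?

(-1, -22, -35)

The perpendicular from T has direction n = (6, −18, 13): r = (11, −58, −9) + μ(6, −18, 13).
Substitute into the plane: n·(T + μn) = -65 gives 993 + 529μ = -65, so μ = -2.
Foot = (11, −58, −9) + (-2)·(6, −18, 13) = (−1, −22, −35).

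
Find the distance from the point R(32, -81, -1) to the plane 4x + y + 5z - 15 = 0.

27/√42

n = (4, 1, 5); n·P − 15 = 27; |n| = √42; distance = 27/√42 = 9√42/14.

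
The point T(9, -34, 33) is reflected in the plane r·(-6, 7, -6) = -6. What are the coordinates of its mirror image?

(-39, 22, -15)

With n = (-6, 7, -6), the signed offset is (n·T − (-6))/|n|² = -484/121 = -4.
T' = T − 2t·n = (9, -34, 33) − (-8)·(-6, 7, -6) = (-39, 22, -15).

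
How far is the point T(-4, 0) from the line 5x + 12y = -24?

The normal to the line is n = (5, 12) with |n| = 13.
|n·T − (-24)| = |-20 − (-24)| = 4, so the distance is 4/13.

4/13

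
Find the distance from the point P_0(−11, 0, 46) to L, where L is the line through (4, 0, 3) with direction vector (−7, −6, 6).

√985

Direction vector d = (−7, −6, 6).
AP = (−15, 0, 43), and AP × d = (258, −211, 90).
|AP × d|² = 119185 and |d|² = 121, so the distance is √(119185/121) = √985.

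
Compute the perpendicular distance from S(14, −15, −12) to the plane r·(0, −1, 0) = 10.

5

d = |(-1)·(-15) − 10| / √(0 + 1 + 0) = |5| / 1 = 5.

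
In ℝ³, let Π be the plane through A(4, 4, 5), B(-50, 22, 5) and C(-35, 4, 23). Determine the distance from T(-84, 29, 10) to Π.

AB = (-54, 18, 0) and AC = (-39, 0, 18), so a normal is n = AB × AC = (324, 972, 702).
Then n·(-84, 29, 10) - 8694 = -702.
|n| = √(104976 + 944784 + 492804) = 1242, so the distance is |-702|/1242 = 13/23.

13/23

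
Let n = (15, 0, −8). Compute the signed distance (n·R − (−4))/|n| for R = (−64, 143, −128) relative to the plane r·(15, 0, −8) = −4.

n·R − (-4) = 68.
|n| = 17, so the signed distance is 68/17 = 4.

4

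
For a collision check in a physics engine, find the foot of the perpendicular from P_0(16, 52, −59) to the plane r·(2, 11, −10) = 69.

n = (2, 11, −10), |n|² = 225, and n·P_0 − 69 = 1125.
t = 1125/225 = 5, so the foot is P_0 − t·n = (16, 52, −59) − 5·(2, 11, −10) = (6, −3, −9).

(6, -3, -9)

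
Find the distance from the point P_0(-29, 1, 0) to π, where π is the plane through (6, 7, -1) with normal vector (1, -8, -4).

The plane has equation n·(r − (6, 7, -1)) = 0, i.e. n·r = -46.
n = (1, -8, -4); n·P − (-46) = 9; |n| = 9; distance = 9/9 = 1.

1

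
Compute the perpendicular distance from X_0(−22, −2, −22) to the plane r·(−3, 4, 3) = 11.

19/√34

Normal vector n = (−3, 4, 3), and n·(−22, −2, −22) − 11 = −19.
|n| = √(9 + 16 + 9) = √34, so the distance is |-19|/√34 = 19/√34.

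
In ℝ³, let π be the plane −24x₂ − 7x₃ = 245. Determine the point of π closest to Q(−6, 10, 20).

The perpendicular from Q has direction n = (0, −24, −7): r = (−6, 10, 20) + μ(0, −24, −7).
Substitute into the plane: n·(Q + μn) = 245 gives -380 + 625μ = 245, so μ = 1.
Foot = (−6, 10, 20) + 1·(0, −24, −7) = (−6, −14, 13).

(-6, -14, 13)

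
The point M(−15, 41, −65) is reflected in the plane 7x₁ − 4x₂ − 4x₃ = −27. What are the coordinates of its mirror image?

With n = (7, −4, −4), the signed offset is (n·M − (-27))/|n|² = 18/81 = 2/9.
M' = M − 2t·n = (−15, 41, −65) − (4/9)·(7, −4, −4) = (−163/9, 385/9, −569/9).

(-163/9, 385/9, -569/9)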